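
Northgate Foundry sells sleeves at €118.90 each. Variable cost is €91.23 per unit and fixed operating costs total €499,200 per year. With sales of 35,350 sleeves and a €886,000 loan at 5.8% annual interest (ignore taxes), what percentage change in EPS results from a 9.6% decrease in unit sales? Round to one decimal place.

-22.0%

Contribution at this volume is 35,350 × €27.67 = €978,134.50.
Operating income = contribution − fixed costs = €978,134.50 − €499,200 = €478,934.50.
After interest of €51,388.00, pre-tax earnings = €427,546.50.
Degree of combined leverage = contribution ÷ (EBIT − I) = €978,134.50 ÷ €427,546.50 = 2.2878.
EPS therefore changes by 2.2878 × (-9.6%) = -22.0%.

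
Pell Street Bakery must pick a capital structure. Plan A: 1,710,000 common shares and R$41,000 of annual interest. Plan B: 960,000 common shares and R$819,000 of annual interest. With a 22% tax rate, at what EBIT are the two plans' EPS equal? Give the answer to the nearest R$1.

R$1,814,840

Set EPS_A = EPS_B: (EBIT − R$41,000)(1 − 0.22) ÷ 1,710,000 = (EBIT − R$819,000)(1 − 0.22) ÷ 960,000.
The (1 − t) factor cancels: (EBIT − 41,000) × 960,000 = (EBIT − 819,000) × 1,710,000.
Solving, EBIT = (819,000·1,710,000 − 41,000·960,000) / (1,710,000 − 960,000) = 1,361,130,000,000 / 750,000 = 1,814,840.00.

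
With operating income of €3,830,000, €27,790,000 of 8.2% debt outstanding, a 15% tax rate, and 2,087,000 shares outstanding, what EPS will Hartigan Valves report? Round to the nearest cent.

Pre-tax income = €3,830,000 − €2,278,780.00 = €1,551,220.00.
Net income = €1,551,220.00 × (1 − 0.15) = €1,318,537.00.
EPS = €1,318,537.00 ÷ 2,087,000 = €0.63.

€0.63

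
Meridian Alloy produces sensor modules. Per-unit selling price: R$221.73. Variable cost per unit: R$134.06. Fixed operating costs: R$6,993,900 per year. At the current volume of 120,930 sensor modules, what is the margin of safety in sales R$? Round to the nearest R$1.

Unit CM = price − variable cost = R$221.73 − R$134.06 = R$87.67. Break-even units = R$6,993,900 ÷ R$87.67 = 79,775.29; break-even revenue = 79,775.29 × R$221.73 = R$17,688,575.88.
Current sales = 120,930 × R$221.73 = R$26,813,808.90.
Margin of safety = R$26,813,808.90 − R$17,688,575.88 = R$9,125,233.

R$9,125,233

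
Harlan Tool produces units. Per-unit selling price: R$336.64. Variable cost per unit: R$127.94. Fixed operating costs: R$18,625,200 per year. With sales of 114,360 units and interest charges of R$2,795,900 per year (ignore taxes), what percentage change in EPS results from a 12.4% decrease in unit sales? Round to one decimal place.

-121.0%

Contribution at this volume is 114,360 × R$208.70 = R$23,866,932.00.
Operating income = contribution − fixed costs = R$23,866,932.00 − R$18,625,200 = R$5,241,732.00.
After interest of R$2,795,900.00, pre-tax earnings = R$2,445,832.00.
DCL = total CM / (EBIT − I) = R$23,866,932.00 / R$2,445,832.00 = 9.7582.
EPS therefore changes by 9.7582 × (-12.4%) = -121.0%.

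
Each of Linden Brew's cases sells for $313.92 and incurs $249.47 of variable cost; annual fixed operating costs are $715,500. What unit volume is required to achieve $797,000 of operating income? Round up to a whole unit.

Each unit contributes $313.92 − $249.47 = $64.45.
Need Q such that Q × $64.45 − $715,500 = $797,000, i.e. Q = $1,512,500 / $64.45 = 23,467.80 → 23,468.

23,468 cases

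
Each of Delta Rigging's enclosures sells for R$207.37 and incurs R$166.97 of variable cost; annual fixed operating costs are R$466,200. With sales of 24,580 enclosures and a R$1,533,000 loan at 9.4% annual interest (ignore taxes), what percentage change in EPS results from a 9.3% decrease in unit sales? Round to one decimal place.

-24.1%

Total contribution margin = 24,580 × R$40.40 = R$993,032.00.
EBIT = R$993,032.00 − R$466,200 = R$526,832.00.
Interest = R$144,102.00, so EBIT − I = R$382,730.00.
DCL = total CM / (EBIT − I) = R$993,032.00 / R$382,730.00 = 2.5946.
%ΔEPS = DCL × %ΔSales = 2.5946 × -9.3% = -24.1%.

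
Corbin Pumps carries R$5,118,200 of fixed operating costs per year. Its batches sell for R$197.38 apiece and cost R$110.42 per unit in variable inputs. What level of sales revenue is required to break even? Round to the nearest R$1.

R$11,617,184

Contribution margin per unit = R$197.38 − R$110.42 = R$86.96, a CM ratio of R$86.96 ÷ R$197.38 = 0.4406.
Break-even sales = FC ÷ CM ratio = R$5,118,200 × R$197.38 / R$86.96 = R$11,617,184.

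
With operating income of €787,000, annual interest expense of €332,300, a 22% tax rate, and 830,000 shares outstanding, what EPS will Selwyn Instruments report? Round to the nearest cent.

Pre-tax income = €787,000 − €332,300.00 = €454,700.00.
After tax at 22%: net income = €454,700.00 × 0.78 = €354,666.00.
Per share: €354,666.00 / 830,000 shares = €0.43.

€0.43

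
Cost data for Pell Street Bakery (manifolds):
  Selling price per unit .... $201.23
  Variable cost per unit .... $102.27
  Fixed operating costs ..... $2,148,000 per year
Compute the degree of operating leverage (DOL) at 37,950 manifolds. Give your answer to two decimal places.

At 37,950 units, contribution = 37,950 × $98.96 = $3,755,532.00.
EBIT = $3,755,532.00 − $2,148,000 = $1,607,532.00.
Degree of operating leverage = $3,755,532.00 / $1,607,532.00 = 2.3362.

2.34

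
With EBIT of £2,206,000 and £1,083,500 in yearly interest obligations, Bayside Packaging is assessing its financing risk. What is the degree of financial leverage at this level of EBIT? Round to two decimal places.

1.97

Annual interest charges come to £1,083,500.00.
Degree of financial leverage = EBIT / (EBIT − interest) = £2,206,000 / £1,122,500.00 = 1.9653.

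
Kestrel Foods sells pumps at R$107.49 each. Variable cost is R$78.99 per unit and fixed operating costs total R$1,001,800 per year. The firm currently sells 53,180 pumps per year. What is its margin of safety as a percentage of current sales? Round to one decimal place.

33.9%

Unit CM = price − variable cost = R$107.49 − R$78.99 = R$28.50. Break-even units = R$1,001,800 ÷ R$28.50 = 35,150.88; break-even revenue = 35,150.88 × R$107.49 = R$3,778,367.79.
Current sales = 53,180 × R$107.49 = R$5,716,318.20.
Margin of safety = (R$5,716,318.20 − R$3,778,367.79) ÷ R$5,716,318.20 = 33.9%.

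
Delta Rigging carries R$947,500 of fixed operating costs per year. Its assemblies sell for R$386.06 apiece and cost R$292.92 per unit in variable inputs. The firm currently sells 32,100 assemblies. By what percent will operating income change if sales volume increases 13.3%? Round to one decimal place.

+19.5%

Contribution at this volume is 32,100 × R$93.14 = R$2,989,794.00.
Subtracting fixed costs: EBIT = R$2,989,794.00 − R$947,500 = R$2,042,294.00.
Degree of operating leverage = R$2,989,794.00 / R$2,042,294.00 = 1.4639.
So EBIT moves 1.4639 × (+13.3%) = +19.5%.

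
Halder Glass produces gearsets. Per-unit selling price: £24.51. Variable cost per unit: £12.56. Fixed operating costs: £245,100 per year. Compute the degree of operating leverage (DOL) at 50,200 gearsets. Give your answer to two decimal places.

1.69

At 50,200 units, contribution = 50,200 × £11.95 = £599,890.00.
EBIT = £599,890.00 − £245,100 = £354,790.00.
Degree of operating leverage = £599,890.00 / £354,790.00 = 1.6908.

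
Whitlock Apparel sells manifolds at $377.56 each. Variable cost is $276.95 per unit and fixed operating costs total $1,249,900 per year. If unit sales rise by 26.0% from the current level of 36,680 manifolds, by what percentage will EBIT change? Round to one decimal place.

Total contribution margin = 36,680 × $100.61 = $3,690,374.80.
Operating income = contribution − fixed costs = $3,690,374.80 − $1,249,900 = $2,440,474.80.
So DOL = total CM / EBIT = $3,690,374.80 / $2,440,474.80 = 1.5122.
So EBIT moves 1.5122 × (+26.0%) = +39.3%.

+39.3%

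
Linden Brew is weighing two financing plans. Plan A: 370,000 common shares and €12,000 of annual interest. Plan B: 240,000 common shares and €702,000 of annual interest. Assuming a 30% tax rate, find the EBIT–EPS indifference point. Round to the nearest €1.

€1,975,846

At indifference, (EBIT − 12,000)(1 − t)/370,000 = (EBIT − 702,000)(1 − t)/240,000.
Cancelling (1 − t) and cross-multiplying: 240,000·(EBIT − 12,000) = 370,000·(EBIT − 702,000).
Solving, EBIT = (702,000·370,000 − 12,000·240,000) / (370,000 − 240,000) = 256,860,000,000 / 130,000 = 1,975,846.15.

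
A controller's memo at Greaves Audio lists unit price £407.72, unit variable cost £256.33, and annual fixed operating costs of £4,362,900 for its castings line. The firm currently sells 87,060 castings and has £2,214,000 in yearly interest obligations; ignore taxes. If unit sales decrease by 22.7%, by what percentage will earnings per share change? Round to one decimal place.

Total contribution margin = 87,060 × £151.39 = £13,180,013.40.
Operating income = contribution − fixed costs = £13,180,013.40 − £4,362,900 = £8,817,113.40.
Interest = £2,214,000.00, so EBIT − I = £6,603,113.40.
Degree of combined leverage = contribution ÷ (EBIT − I) = £13,180,013.40 ÷ £6,603,113.40 = 1.9960.
%ΔEPS = DCL × %ΔSales = 1.9960 × -22.7% = -45.3%.

-45.3%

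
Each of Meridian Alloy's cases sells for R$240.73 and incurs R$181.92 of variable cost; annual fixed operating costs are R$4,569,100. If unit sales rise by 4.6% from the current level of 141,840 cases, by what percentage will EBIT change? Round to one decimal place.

At 141,840 units, contribution = 141,840 × R$58.81 = R$8,341,610.40.
Subtracting fixed costs: EBIT = R$8,341,610.40 − R$4,569,100 = R$3,772,510.40.
So DOL = total CM / EBIT = R$8,341,610.40 / R$3,772,510.40 = 2.2112.
So EBIT moves 2.2112 × (+4.6%) = +10.2%.

+10.2%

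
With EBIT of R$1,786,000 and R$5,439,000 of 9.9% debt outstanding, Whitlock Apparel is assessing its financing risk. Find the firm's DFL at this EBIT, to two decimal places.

Annual interest charges come to R$538,461.00.
DFL = EBIT ÷ (EBIT − I) = R$1,786,000 ÷ (R$1,786,000 − R$538,461.00) = R$1,786,000 ÷ R$1,247,539.00 = 1.4316.

1.43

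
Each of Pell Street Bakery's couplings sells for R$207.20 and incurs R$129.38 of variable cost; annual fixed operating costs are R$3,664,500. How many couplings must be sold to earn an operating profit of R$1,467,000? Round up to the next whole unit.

Contribution margin per unit = R$207.20 − R$129.38 = R$77.82.
Need Q such that Q × R$77.82 − R$3,664,500 = R$1,467,000, i.e. Q = R$5,131,500 / R$77.82 = 65,940.63 → 65,941.

65,941 couplings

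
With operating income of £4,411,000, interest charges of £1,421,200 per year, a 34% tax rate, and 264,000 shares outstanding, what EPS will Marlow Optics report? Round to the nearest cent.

Pre-tax income = £4,411,000 − £1,421,200.00 = £2,989,800.00.
After tax at 34%: net income = £2,989,800.00 × 0.66 = £1,973,268.00.
Per share: £1,973,268.00 / 264,000 shares = £7.47.

£7.47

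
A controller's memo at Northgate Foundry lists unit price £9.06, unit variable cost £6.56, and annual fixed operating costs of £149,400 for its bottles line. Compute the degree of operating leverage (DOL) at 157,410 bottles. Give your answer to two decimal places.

Total contribution margin = 157,410 × £2.50 = £393,525.00.
Operating income = contribution − fixed costs = £393,525.00 − £149,400 = £244,125.00.
DOL = contribution ÷ EBIT = £393,525.00 ÷ £244,125.00 = 1.6120.

1.61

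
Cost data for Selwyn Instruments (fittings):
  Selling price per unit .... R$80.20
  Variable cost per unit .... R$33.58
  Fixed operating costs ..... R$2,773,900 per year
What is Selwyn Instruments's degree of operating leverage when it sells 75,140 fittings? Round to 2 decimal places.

4.80

Contribution at this volume is 75,140 × R$46.62 = R$3,503,026.80.
EBIT = R$3,503,026.80 − R$2,773,900 = R$729,126.80.
So DOL = total CM / EBIT = R$3,503,026.80 / R$729,126.80 = 4.8044.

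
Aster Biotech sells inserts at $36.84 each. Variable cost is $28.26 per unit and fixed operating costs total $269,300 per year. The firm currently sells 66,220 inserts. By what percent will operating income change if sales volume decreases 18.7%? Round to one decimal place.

-35.5%

Total contribution margin = 66,220 × $8.58 = $568,167.60.
EBIT = $568,167.60 − $269,300 = $298,867.60.
So DOL = total CM / EBIT = $568,167.60 / $298,867.60 = 1.9011.
So EBIT moves 1.9011 × (-18.7%) = -35.5%.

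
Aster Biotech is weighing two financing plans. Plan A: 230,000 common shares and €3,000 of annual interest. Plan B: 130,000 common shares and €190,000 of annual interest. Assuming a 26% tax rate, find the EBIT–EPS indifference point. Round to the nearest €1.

Set EPS_A = EPS_B: (EBIT − €3,000)(1 − 0.26) ÷ 230,000 = (EBIT − €190,000)(1 − 0.26) ÷ 130,000.
Cancelling (1 − t) and cross-multiplying: 130,000·(EBIT − 3,000) = 230,000·(EBIT − 190,000).
Solving, EBIT = (190,000·230,000 − 3,000·130,000) / (230,000 − 130,000) = 43,310,000,000 / 100,000 = 433,100.00.

€433,100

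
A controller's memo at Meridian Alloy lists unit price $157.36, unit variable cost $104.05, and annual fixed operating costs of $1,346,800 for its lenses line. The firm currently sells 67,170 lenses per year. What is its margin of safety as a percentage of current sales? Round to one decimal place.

Each unit contributes $157.36 − $104.05 = $53.31. Break-even units = $1,346,800 ÷ $53.31 = 25,263.55; break-even revenue = 25,263.55 × $157.36 = $3,975,472.67.
Actual sales revenue = 67,170 × $157.36 = $10,569,871.20.
Margin of safety = ($10,569,871.20 − $3,975,472.67) ÷ $10,569,871.20 = 62.4%.

62.4%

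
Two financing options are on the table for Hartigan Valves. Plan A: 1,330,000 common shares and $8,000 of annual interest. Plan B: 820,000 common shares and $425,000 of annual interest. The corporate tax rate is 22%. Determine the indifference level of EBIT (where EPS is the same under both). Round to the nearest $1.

$1,095,471

Set EPS_A = EPS_B: (EBIT − $8,000)(1 − 0.22) ÷ 1,330,000 = (EBIT − $425,000)(1 − 0.22) ÷ 820,000.
The (1 − t) factor cancels: (EBIT − 8,000) × 820,000 = (EBIT − 425,000) × 1,330,000.
Solving, EBIT = (425,000·1,330,000 − 8,000·820,000) / (1,330,000 − 820,000) = 558,690,000,000 / 510,000 = 1,095,470.59.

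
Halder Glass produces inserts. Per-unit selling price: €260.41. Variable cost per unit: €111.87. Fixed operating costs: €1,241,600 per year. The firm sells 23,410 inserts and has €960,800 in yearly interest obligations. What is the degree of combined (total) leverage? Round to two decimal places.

2.73

Contribution at this volume is 23,410 × €148.54 = €3,477,321.40.
Operating income = contribution − fixed costs = €3,477,321.40 − €1,241,600 = €2,235,721.40. Interest = €960,800.00.
DOL = €3,477,321.40 ÷ €2,235,721.40 = 1.5553; DFL = €2,235,721.40 ÷ €1,274,921.40 = 1.7536.
Combined leverage = 1.5553 × 1.7536 = 2.7274.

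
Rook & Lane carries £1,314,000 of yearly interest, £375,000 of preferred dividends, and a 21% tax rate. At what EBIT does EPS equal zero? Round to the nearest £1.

£1,788,684

Grossing the preferred dividend up to pre-tax terms: £375,000 / (1 − 0.21) = £474,683.54.
EPS = 0 when EBIT covers interest plus the pre-tax preferred burden: £1,314,000 + £474,683.54 = £1,788,683.54.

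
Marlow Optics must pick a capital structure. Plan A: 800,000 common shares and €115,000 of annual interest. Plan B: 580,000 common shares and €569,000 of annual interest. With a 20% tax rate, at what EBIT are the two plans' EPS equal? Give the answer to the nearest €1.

Set EPS_A = EPS_B: (EBIT − €115,000)(1 − 0.20) ÷ 800,000 = (EBIT − €569,000)(1 − 0.20) ÷ 580,000.
The (1 − t) factor cancels: (EBIT − 115,000) × 580,000 = (EBIT − 569,000) × 800,000.
Solving, EBIT = (569,000·800,000 − 115,000·580,000) / (800,000 − 580,000) = 388,500,000,000 / 220,000 = 1,765,909.09.

€1,765,909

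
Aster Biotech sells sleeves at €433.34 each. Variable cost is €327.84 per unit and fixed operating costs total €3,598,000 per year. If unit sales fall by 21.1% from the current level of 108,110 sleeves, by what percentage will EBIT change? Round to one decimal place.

Contribution at this volume is 108,110 × €105.50 = €11,405,605.00.
EBIT = €11,405,605.00 − €3,598,000 = €7,807,605.00.
Degree of operating leverage = €11,405,605.00 / €7,807,605.00 = 1.4608.
So EBIT moves 1.4608 × (-21.1%) = -30.8%.

-30.8%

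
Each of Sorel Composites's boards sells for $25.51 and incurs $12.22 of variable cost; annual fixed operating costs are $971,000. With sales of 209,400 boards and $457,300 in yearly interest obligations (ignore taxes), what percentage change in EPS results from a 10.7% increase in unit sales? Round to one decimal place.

+22.0%

At 209,400 units, contribution = 209,400 × $13.29 = $2,782,926.00.
EBIT = $2,782,926.00 − $971,000 = $1,811,926.00.
After interest of $457,300.00, pre-tax earnings = $1,354,626.00.
Degree of combined leverage = contribution ÷ (EBIT − I) = $2,782,926.00 ÷ $1,354,626.00 = 2.0544.
%ΔEPS = DCL × %ΔSales = 2.0544 × +10.7% = +22.0%.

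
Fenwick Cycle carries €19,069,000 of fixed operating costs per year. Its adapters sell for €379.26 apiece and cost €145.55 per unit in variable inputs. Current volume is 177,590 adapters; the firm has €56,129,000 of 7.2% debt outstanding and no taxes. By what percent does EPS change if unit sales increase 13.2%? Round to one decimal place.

+29.8%

Contribution at this volume is 177,590 × €233.71 = €41,504,558.90.
Subtracting fixed costs: EBIT = €41,504,558.90 − €19,069,000 = €22,435,558.90.
After interest of €4,041,288.00, pre-tax earnings = €18,394,270.90.
DCL = total CM / (EBIT − I) = €41,504,558.90 / €18,394,270.90 = 2.2564.
EPS therefore changes by 2.2564 × (+13.2%) = +29.8%.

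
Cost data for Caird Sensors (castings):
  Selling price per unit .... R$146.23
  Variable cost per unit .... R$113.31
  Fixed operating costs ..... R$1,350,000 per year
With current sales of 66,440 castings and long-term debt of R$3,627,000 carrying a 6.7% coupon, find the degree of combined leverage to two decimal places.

3.68

Total contribution margin = 66,440 × R$32.92 = R$2,187,204.80.
Subtracting fixed costs: EBIT = R$2,187,204.80 − R$1,350,000 = R$837,204.80. Interest = R$243,009.00.
DOL = R$2,187,204.80 ÷ R$837,204.80 = 2.6125; DFL = R$837,204.80 ÷ R$594,195.80 = 1.4090.
Combined leverage = 2.6125 × 1.4090 = 3.6810.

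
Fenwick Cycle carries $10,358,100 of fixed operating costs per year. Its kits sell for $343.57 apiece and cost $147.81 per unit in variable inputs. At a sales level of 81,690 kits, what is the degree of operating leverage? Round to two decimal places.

2.84

Total contribution margin = 81,690 × $195.76 = $15,991,634.40.
Operating income = contribution − fixed costs = $15,991,634.40 − $10,358,100 = $5,633,534.40.
DOL = contribution ÷ EBIT = $15,991,634.40 ÷ $5,633,534.40 = 2.8387.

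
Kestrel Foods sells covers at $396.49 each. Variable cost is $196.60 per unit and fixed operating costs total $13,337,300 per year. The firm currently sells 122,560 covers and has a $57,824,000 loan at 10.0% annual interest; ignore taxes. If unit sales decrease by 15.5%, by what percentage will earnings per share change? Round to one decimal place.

-70.6%

Total contribution margin = 122,560 × $199.89 = $24,498,518.40.
EBIT = $24,498,518.40 − $13,337,300 = $11,161,218.40.
Interest = $5,782,400.00, so EBIT − I = $5,378,818.40.
DCL = total CM / (EBIT − I) = $24,498,518.40 / $5,378,818.40 = 4.5546.
EPS therefore changes by 4.5546 × (-15.5%) = -70.6%.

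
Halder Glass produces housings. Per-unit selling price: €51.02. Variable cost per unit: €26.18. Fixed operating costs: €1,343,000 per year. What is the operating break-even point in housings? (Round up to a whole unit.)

Contribution margin per unit = €51.02 − €26.18 = €24.84.
Units to break even: €1,343,000 ÷ €24.84 = 54,066.02, rounded up to 54,067.

54,067 housings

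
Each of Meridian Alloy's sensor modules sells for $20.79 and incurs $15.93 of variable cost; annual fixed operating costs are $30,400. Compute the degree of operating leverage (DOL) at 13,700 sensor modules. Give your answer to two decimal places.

Total contribution margin = 13,700 × $4.86 = $66,582.00.
Operating income = contribution − fixed costs = $66,582.00 − $30,400 = $36,182.00.
Degree of operating leverage = $66,582.00 / $36,182.00 = 1.8402.

1.84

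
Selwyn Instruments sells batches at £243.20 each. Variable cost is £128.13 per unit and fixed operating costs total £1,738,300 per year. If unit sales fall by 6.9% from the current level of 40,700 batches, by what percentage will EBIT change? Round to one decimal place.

-11.0%

Contribution at this volume is 40,700 × £115.07 = £4,683,349.00.
EBIT = £4,683,349.00 − £1,738,300 = £2,945,049.00.
Degree of operating leverage = £4,683,349.00 / £2,945,049.00 = 1.5902.
So EBIT moves 1.5902 × (-6.9%) = -11.0%.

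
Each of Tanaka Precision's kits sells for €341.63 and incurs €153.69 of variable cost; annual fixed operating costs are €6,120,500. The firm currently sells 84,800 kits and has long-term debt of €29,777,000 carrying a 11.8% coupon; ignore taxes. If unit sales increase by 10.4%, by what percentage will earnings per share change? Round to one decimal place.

Contribution at this volume is 84,800 × €187.94 = €15,937,312.00.
Subtracting fixed costs: EBIT = €15,937,312.00 − €6,120,500 = €9,816,812.00.
After interest of €3,513,686.00, pre-tax earnings = €6,303,126.00.
Degree of combined leverage = contribution ÷ (EBIT − I) = €15,937,312.00 ÷ €6,303,126.00 = 2.5285.
%ΔEPS = DCL × %ΔSales = 2.5285 × +10.4% = +26.3%.

+26.3%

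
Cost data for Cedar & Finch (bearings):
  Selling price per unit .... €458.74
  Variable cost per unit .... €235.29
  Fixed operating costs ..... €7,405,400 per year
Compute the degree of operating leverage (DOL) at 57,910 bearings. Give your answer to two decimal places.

At 57,910 units, contribution = 57,910 × €223.45 = €12,939,989.50.
EBIT = €12,939,989.50 − €7,405,400 = €5,534,589.50.
DOL = contribution ÷ EBIT = €12,939,989.50 ÷ €5,534,589.50 = 2.3380.

2.34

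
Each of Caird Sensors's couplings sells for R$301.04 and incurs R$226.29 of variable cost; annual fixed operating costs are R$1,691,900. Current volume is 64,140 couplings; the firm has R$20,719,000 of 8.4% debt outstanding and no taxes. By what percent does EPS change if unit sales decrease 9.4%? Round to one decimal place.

-33.1%

Total contribution margin = 64,140 × R$74.75 = R$4,794,465.00.
Operating income = contribution − fixed costs = R$4,794,465.00 − R$1,691,900 = R$3,102,565.00.
After interest of R$1,740,396.00, pre-tax earnings = R$1,362,169.00.
Degree of combined leverage = contribution ÷ (EBIT − I) = R$4,794,465.00 ÷ R$1,362,169.00 = 3.5197.
EPS therefore changes by 3.5197 × (-9.4%) = -33.1%.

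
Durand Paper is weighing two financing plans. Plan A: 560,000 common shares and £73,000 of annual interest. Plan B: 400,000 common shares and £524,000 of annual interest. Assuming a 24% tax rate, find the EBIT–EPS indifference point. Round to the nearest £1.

Set EPS_A = EPS_B: (EBIT − £73,000)(1 − 0.24) ÷ 560,000 = (EBIT − £524,000)(1 − 0.24) ÷ 400,000.
The (1 − t) factor cancels: (EBIT − 73,000) × 400,000 = (EBIT − 524,000) × 560,000.
Solving, EBIT = (524,000·560,000 − 73,000·400,000) / (560,000 − 400,000) = 264,240,000,000 / 160,000 = 1,651,500.00.

£1,651,500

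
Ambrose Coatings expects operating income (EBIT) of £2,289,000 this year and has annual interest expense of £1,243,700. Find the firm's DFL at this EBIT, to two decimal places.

Interest = £1,243,700.00.
Degree of financial leverage = EBIT / (EBIT − interest) = £2,289,000 / £1,045,300.00 = 2.1898.

2.19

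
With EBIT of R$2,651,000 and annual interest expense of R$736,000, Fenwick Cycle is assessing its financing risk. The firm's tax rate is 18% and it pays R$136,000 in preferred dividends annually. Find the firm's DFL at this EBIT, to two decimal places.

Annual interest charges come to R$736,000.00.
Preferred dividends grossed up pre-tax: R$136,000 / (1 − 0.18) = R$165,853.66.
DFL = EBIT ÷ [EBIT − I − D_p/(1−t)] = R$2,651,000 ÷ [R$2,651,000 − R$736,000.00 − R$165,853.66] = R$2,651,000 ÷ R$1,749,146.34 = 1.5156.

1.52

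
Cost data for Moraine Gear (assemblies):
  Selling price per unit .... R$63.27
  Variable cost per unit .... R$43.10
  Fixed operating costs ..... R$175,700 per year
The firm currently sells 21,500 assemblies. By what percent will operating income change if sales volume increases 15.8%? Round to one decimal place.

Contribution at this volume is 21,500 × R$20.17 = R$433,655.00.
EBIT = R$433,655.00 − R$175,700 = R$257,955.00.
DOL = contribution ÷ EBIT = R$433,655.00 ÷ R$257,955.00 = 1.6811.
%ΔEBIT = DOL × %ΔSales = 1.6811 × +15.8% = +26.6%.

+26.6%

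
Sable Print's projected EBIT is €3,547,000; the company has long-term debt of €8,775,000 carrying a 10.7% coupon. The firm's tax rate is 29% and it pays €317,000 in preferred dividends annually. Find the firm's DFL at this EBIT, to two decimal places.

1.64

Annual interest charges come to €938,925.00.
Pre-tax preferred-dividend burden = €317,000 ÷ (1 − 0.29) = €446,478.87.
DFL = EBIT ÷ [EBIT − I − D_p/(1−t)] = €3,547,000 ÷ [€3,547,000 − €938,925.00 − €446,478.87] = €3,547,000 ÷ €2,161,596.13 = 1.6409.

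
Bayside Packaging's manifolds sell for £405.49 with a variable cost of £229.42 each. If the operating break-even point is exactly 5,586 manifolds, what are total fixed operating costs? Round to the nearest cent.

Unit CM = price − variable cost = £405.49 − £229.42 = £176.07.
Since BE = FC / CM, FC = 5,586 × £176.07 = £983,527.02.

£983,527.02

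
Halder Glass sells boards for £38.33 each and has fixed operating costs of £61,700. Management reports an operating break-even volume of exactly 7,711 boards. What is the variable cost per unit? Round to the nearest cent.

£30.33

At break-even, FC = Q × (P − VC), so P − VC = £61,700 ÷ 7,711 = £8.0016.
Hence VC = price − CM = £38.33 − £8.0016 = £30.33.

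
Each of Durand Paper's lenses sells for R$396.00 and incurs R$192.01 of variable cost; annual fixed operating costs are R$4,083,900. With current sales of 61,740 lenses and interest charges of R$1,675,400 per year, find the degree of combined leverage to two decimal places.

Total contribution margin = 61,740 × R$203.99 = R$12,594,342.60.
EBIT = R$12,594,342.60 − R$4,083,900 = R$8,510,442.60. Interest = R$1,675,400.00, so EBIT − I = R$6,835,042.60.
Degree of total leverage = total CM / (EBIT − interest) = R$12,594,342.60 / R$6,835,042.60 = 1.8426.

1.84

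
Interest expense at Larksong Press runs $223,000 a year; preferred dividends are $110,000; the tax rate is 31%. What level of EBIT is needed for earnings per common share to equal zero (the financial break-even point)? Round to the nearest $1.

$382,420

Preferred dividends are paid after tax, so their pre-tax equivalent is $110,000 ÷ (1 − 0.31) = $159,420.29.
Financial break-even EBIT = interest + D_p ÷ (1 − t) = $223,000 + $159,420.29 = $382,420.29.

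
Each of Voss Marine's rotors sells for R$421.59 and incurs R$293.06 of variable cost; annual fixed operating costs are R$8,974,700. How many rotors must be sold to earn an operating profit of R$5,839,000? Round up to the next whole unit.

Contribution margin per unit = R$421.59 − R$293.06 = R$128.53.
Need Q such that Q × R$128.53 − R$8,974,700 = R$5,839,000, i.e. Q = R$14,813,700 / R$128.53 = 115,254.80 → 115,255.

115,255 rotors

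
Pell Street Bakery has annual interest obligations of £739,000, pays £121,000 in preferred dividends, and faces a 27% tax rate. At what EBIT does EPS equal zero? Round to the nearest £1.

Preferred dividends are paid after tax, so their pre-tax equivalent is £121,000 ÷ (1 − 0.27) = £165,753.42.
Financial break-even EBIT = interest + D_p ÷ (1 − t) = £739,000 + £165,753.42 = £904,753.42.

£904,753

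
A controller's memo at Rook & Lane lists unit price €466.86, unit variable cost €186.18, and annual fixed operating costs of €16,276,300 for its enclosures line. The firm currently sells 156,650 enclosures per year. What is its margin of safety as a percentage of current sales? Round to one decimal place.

Each unit contributes €466.86 − €186.18 = €280.68. Break-even units = €16,276,300 ÷ €280.68 = 57,988.81; break-even revenue = 57,988.81 × €466.86 = €27,072,657.18.
Current sales = 156,650 × €466.86 = €73,133,619.00.
Margin of safety = (€73,133,619.00 − €27,072,657.18) ÷ €73,133,619.00 = 63.0%.

63.0%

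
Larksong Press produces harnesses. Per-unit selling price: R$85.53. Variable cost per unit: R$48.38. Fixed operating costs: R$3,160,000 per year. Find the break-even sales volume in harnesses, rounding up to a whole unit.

Each unit contributes R$85.53 − R$48.38 = R$37.15.
Break-even Q = R$3,160,000 / R$37.15 = 85,060.57 → 85,061 harnesses.

85,061 harnesses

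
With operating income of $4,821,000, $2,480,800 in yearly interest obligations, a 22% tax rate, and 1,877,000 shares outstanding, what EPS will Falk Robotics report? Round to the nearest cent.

$0.97

Interest = $2,480,800.00, so EBT = $4,821,000 − $2,480,800.00 = $2,340,200.00.
Net income = $2,340,200.00 × (1 − 0.22) = $1,825,356.00.
EPS = $1,825,356.00 ÷ 1,877,000 = $0.97.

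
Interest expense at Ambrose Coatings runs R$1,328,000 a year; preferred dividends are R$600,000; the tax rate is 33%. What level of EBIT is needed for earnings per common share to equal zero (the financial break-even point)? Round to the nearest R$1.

Grossing the preferred dividend up to pre-tax terms: R$600,000 / (1 − 0.33) = R$895,522.39.
Financial break-even EBIT = interest + D_p ÷ (1 − t) = R$1,328,000 + R$895,522.39 = R$2,223,522.39.

R$2,223,522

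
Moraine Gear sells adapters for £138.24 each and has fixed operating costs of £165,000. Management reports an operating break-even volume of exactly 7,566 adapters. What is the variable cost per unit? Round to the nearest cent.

£116.43

Contribution per unit must be FC / Q = £165,000 / 7,566 = £21.8081.
Variable cost per unit = £138.24 − £21.8081 = £116.43.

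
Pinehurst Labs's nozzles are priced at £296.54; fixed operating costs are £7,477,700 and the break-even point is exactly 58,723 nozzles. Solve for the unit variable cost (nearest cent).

£169.20

At break-even, FC = Q × (P − VC), so P − VC = £7,477,700 ÷ 58,723 = £127.3385.
Variable cost per unit = £296.54 − £127.3385 = £169.20.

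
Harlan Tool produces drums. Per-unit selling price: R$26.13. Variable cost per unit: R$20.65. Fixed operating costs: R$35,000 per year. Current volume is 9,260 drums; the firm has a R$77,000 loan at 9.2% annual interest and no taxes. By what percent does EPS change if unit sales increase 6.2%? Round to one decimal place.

At 9,260 units, contribution = 9,260 × R$5.48 = R$50,744.80.
Subtracting fixed costs: EBIT = R$50,744.80 − R$35,000 = R$15,744.80.
After interest of R$7,084.00, pre-tax earnings = R$8,660.80.
DCL = total CM / (EBIT − I) = R$50,744.80 / R$8,660.80 = 5.8591.
%ΔEPS = DCL × %ΔSales = 5.8591 × +6.2% = +36.3%.

+36.3%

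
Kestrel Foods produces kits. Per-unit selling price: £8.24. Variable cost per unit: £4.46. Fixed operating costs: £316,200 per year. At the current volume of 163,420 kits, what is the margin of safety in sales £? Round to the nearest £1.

£657,298

Each unit contributes £8.24 − £4.46 = £3.78. Break-even units = £316,200 ÷ £3.78 = 83,650.79; break-even revenue = 83,650.79 × £8.24 = £689,282.54.
Current sales = 163,420 × £8.24 = £1,346,580.80.
Margin of safety = £1,346,580.80 − £689,282.54 = £657,298.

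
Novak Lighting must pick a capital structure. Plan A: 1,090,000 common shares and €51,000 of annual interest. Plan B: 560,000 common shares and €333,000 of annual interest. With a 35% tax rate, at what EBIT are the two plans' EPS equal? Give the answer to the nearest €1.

€630,962

Set EPS_A = EPS_B: (EBIT − €51,000)(1 − 0.35) ÷ 1,090,000 = (EBIT − €333,000)(1 − 0.35) ÷ 560,000.
The (1 − t) factor cancels: (EBIT − 51,000) × 560,000 = (EBIT − 333,000) × 1,090,000.
Solving, EBIT = (333,000·1,090,000 − 51,000·560,000) / (1,090,000 − 560,000) = 334,410,000,000 / 530,000 = 630,962.26.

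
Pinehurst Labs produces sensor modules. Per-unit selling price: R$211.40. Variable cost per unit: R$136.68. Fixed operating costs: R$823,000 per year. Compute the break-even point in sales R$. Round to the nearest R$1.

R$2,328,456

CM per unit = R$211.40 − R$136.68 = R$74.72; CM ratio = R$74.72 / R$211.40 = 0.3535.
Break-even revenue = fixed costs × price ÷ CM = R$823,000 × R$211.40 ÷ R$74.72 = R$2,328,456.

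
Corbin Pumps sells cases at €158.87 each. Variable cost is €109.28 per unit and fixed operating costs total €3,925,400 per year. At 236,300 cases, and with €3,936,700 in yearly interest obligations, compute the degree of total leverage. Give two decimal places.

Total contribution margin = 236,300 × €49.59 = €11,718,117.00.
Subtracting fixed costs: EBIT = €11,718,117.00 − €3,925,400 = €7,792,717.00. Interest = €3,936,700.00.
DOL = €11,718,117.00 ÷ €7,792,717.00 = 1.5037; DFL = €7,792,717.00 ÷ €3,856,017.00 = 2.0209.
Combined leverage = 1.5037 × 2.0209 = 3.0388.

3.04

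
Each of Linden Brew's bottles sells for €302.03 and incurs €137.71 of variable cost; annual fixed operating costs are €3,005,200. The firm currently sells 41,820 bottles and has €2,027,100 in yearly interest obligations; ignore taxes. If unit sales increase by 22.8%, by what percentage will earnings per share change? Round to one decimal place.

+85.2%

Contribution at this volume is 41,820 × €164.32 = €6,871,862.40.
EBIT = €6,871,862.40 − €3,005,200 = €3,866,662.40.
After interest of €2,027,100.00, pre-tax earnings = €1,839,562.40.
Degree of combined leverage = contribution ÷ (EBIT − I) = €6,871,862.40 ÷ €1,839,562.40 = 3.7356.
EPS therefore changes by 3.7356 × (+22.8%) = +85.2%.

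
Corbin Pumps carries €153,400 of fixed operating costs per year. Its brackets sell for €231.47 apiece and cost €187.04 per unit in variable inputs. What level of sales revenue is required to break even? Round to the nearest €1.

€799,178

CM per unit = €231.47 − €187.04 = €44.43; CM ratio = €44.43 / €231.47 = 0.1919.
Break-even revenue = fixed costs × price ÷ CM = €153,400 × €231.47 ÷ €44.43 = €799,178.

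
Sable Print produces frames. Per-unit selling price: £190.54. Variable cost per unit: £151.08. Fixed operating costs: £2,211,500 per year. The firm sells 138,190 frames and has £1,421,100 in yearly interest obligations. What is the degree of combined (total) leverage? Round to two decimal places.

At 138,190 units, contribution = 138,190 × £39.46 = £5,452,977.40.
Subtracting fixed costs: EBIT = £5,452,977.40 − £2,211,500 = £3,241,477.40. Interest = £1,421,100.00, so EBIT − I = £1,820,377.40.
DCL = contribution ÷ (EBIT − I) = £5,452,977.40 ÷ £1,820,377.40 = 2.9955.

3.00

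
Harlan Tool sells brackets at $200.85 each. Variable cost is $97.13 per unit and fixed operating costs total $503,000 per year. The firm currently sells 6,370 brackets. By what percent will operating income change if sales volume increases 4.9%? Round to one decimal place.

At 6,370 units, contribution = 6,370 × $103.72 = $660,696.40.
Operating income = contribution − fixed costs = $660,696.40 − $503,000 = $157,696.40.
Degree of operating leverage = $660,696.40 / $157,696.40 = 4.1897.
%ΔEBIT = DOL × %ΔSales = 4.1897 × +4.9% = +20.5%.

+20.5%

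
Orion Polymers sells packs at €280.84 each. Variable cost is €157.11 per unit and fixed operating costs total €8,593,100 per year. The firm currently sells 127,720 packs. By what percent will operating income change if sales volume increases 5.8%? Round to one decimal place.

Total contribution margin = 127,720 × €123.73 = €15,802,795.60.
Subtracting fixed costs: EBIT = €15,802,795.60 − €8,593,100 = €7,209,695.60.
So DOL = total CM / EBIT = €15,802,795.60 / €7,209,695.60 = 2.1919.
So EBIT moves 2.1919 × (+5.8%) = +12.7%.

+12.7%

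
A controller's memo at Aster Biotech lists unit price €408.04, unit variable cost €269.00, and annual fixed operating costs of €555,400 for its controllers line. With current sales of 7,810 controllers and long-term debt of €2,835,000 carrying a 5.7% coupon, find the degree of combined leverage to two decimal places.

2.94

Contribution at this volume is 7,810 × €139.04 = €1,085,902.40.
Operating income = contribution − fixed costs = €1,085,902.40 − €555,400 = €530,502.40. Interest = €161,595.00.
DOL = €1,085,902.40 ÷ €530,502.40 = 2.0469; DFL = €530,502.40 ÷ €368,907.40 = 1.4380.
Combined leverage = 2.0469 × 1.4380 = 2.9434.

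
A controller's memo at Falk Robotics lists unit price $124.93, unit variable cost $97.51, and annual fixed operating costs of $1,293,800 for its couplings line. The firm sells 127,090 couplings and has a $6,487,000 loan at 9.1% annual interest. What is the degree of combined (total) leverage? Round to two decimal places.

Contribution at this volume is 127,090 × $27.42 = $3,484,807.80.
EBIT = $3,484,807.80 − $1,293,800 = $2,191,007.80. Interest = $590,317.00, so EBIT − I = $1,600,690.80.
Degree of total leverage = total CM / (EBIT − interest) = $3,484,807.80 / $1,600,690.80 = 2.1771.

2.18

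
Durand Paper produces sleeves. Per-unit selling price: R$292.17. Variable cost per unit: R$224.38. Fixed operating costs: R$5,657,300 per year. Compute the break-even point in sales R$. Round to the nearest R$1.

CM per unit = R$292.17 − R$224.38 = R$67.79; CM ratio = R$67.79 / R$292.17 = 0.2320.
Break-even revenue = fixed costs × price ÷ CM = R$5,657,300 × R$292.17 ÷ R$67.79 = R$24,382,554.

R$24,382,554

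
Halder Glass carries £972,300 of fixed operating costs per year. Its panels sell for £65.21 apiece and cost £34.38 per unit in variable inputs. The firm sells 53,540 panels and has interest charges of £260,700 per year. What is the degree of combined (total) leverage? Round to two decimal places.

3.95

Total contribution margin = 53,540 × £30.83 = £1,650,638.20.
Operating income = contribution − fixed costs = £1,650,638.20 − £972,300 = £678,338.20. Interest = £260,700.00, so EBIT − I = £417,638.20.
DCL = contribution ÷ (EBIT − I) = £1,650,638.20 ÷ £417,638.20 = 3.9523.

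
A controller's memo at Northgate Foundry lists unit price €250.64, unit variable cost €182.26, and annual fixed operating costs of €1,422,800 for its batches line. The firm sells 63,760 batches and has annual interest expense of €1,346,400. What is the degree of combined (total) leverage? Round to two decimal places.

At 63,760 units, contribution = 63,760 × €68.38 = €4,359,908.80.
Subtracting fixed costs: EBIT = €4,359,908.80 − €1,422,800 = €2,937,108.80. Interest = €1,346,400.00, so EBIT − I = €1,590,708.80.
DCL = contribution ÷ (EBIT − I) = €4,359,908.80 ÷ €1,590,708.80 = 2.7409.

2.74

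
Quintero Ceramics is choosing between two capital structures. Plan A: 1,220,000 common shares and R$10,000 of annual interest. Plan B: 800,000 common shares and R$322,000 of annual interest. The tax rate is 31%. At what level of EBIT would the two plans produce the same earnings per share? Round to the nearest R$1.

Set EPS_A = EPS_B: (EBIT − R$10,000)(1 − 0.31) ÷ 1,220,000 = (EBIT − R$322,000)(1 − 0.31) ÷ 800,000.
Cancelling (1 − t) and cross-multiplying: 800,000·(EBIT − 10,000) = 1,220,000·(EBIT − 322,000).
Solving, EBIT = (322,000·1,220,000 − 10,000·800,000) / (1,220,000 − 800,000) = 384,840,000,000 / 420,000 = 916,285.71.

R$916,286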